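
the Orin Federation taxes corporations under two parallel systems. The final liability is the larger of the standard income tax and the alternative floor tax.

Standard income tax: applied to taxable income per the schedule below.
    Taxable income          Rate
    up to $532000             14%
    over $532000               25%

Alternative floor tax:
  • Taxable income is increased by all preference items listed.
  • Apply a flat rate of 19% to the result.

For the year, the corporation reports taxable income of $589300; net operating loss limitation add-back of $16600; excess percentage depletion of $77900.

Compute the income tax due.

Alternative floor tax:
  Adjusted income: $589300 + $16600 + $77900 = $683800
  $683800 × 19% = $129922

Standard income tax:
  $532000 × 14% = $74480
  $57300 × 25% = $14325
  → $88805

$129922 > $88805, so the alternative floor tax is the binding amount.

$129922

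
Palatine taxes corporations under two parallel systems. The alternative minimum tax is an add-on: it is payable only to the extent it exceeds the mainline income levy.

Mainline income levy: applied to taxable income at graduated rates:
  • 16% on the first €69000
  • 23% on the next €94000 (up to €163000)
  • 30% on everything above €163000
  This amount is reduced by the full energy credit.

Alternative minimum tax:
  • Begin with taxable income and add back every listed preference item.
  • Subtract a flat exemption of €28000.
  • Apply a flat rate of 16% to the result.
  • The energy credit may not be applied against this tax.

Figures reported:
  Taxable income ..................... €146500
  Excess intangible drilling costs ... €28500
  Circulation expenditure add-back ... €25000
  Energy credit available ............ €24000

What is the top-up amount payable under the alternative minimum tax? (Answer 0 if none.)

Mainline income levy:
  €69000 × 16% = €11040
  €77500 × 23% = €17825
  → €28865
  Less energy credit €24000 → €4865

Alternative minimum tax:
  Adjusted income: €146500 + €28500 + €25000 = €200000
  Less exemption €28000 → base €172000
  €172000 × 16% = €27520

Excess of alternative minimum tax over mainline income levy: €27520 − €4865 = €22655.

€22655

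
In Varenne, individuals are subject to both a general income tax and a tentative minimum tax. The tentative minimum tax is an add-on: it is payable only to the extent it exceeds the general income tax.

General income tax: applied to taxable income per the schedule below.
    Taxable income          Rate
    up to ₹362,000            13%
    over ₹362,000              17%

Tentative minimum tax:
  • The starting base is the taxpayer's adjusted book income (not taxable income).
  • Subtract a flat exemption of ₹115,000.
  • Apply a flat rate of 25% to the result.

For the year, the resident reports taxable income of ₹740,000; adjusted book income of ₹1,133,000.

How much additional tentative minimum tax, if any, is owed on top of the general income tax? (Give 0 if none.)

₹143,180

General income tax:
  ₹362,000 × 13% = ₹47,060
  ₹378,000 × 17% = ₹64,260
  → ₹111,320

Tentative minimum tax:
  Base (adjusted book income): ₹1,133,000
  Less exemption ₹115,000 → base ₹1,018,000
  ₹1,018,000 × 25% = ₹254,500

Excess of tentative minimum tax over general income tax: ₹254,500 − ₹111,320 = ₹143,180.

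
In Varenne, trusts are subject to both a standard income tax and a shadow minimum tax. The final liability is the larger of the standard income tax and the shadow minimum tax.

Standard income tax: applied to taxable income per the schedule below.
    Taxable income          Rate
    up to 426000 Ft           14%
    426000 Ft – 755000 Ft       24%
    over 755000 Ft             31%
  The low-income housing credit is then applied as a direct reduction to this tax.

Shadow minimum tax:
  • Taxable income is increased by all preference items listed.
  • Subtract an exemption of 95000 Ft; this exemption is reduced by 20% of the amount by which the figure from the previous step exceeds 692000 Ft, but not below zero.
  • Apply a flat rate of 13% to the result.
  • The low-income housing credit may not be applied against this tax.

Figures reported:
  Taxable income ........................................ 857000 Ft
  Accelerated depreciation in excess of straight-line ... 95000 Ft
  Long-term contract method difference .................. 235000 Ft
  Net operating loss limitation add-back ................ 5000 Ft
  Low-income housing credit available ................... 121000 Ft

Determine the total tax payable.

Shadow minimum tax:
  Adjusted income: 857000 Ft + 95000 Ft + 235000 Ft + 5000 Ft = 1192000 Ft
  Exemption: 20% × (1192000 Ft − 692000 Ft) = 100000 Ft ≥ 95000 Ft, so the exemption is fully phased out
  Base: 1192000 Ft − 0 Ft = 1192000 Ft
  1192000 Ft × 13% = 154960 Ft

Standard income tax:
  426000 Ft × 14% = 59640 Ft
  329000 Ft × 24% = 78960 Ft
  102000 Ft × 31% = 31620 Ft
  → 170220 Ft
  Less low-income housing credit 121000 Ft → 49220 Ft

154960 Ft > 49220 Ft, so the shadow minimum tax is the binding amount.

154960 Ft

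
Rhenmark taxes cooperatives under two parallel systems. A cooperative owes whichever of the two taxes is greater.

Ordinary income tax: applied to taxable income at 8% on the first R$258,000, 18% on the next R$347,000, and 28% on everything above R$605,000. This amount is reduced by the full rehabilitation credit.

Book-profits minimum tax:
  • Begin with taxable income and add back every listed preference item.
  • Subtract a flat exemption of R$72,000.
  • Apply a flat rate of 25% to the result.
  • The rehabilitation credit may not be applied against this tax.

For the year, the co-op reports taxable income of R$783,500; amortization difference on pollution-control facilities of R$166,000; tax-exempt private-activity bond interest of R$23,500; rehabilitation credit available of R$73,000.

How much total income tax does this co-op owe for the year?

Book-profits minimum tax:
  Adjusted income: R$783,500 + R$166,000 + R$23,500 = R$973,000
  Less exemption R$72,000 → base R$901,000
  R$901,000 × 25% = R$225,250

Ordinary income tax:
  R$258,000 × 8% = R$20,640
  R$347,000 × 18% = R$62,460
  R$178,500 × 28% = R$49,980
  → R$133,080
  Less rehabilitation credit R$73,000 → R$60,080

R$225,250 > R$60,080, so the book-profits minimum tax is the binding amount.

R$225,250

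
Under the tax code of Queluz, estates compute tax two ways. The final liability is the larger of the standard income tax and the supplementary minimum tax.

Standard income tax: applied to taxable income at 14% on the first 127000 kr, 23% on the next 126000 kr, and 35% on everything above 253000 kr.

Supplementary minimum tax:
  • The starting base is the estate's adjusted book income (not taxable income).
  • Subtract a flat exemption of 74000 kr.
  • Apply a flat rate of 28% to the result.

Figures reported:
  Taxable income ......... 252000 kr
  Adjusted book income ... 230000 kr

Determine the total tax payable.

46530 kr

Standard income tax:
  127000 kr × 14% = 17780 kr
  125000 kr × 23% = 28750 kr
  → 46530 kr

Supplementary minimum tax:
  Base (adjusted book income): 230000 kr
  Less exemption 74000 kr → base 156000 kr
  156000 kr × 28% = 43680 kr

46530 kr > 43680 kr, so the standard income tax governs.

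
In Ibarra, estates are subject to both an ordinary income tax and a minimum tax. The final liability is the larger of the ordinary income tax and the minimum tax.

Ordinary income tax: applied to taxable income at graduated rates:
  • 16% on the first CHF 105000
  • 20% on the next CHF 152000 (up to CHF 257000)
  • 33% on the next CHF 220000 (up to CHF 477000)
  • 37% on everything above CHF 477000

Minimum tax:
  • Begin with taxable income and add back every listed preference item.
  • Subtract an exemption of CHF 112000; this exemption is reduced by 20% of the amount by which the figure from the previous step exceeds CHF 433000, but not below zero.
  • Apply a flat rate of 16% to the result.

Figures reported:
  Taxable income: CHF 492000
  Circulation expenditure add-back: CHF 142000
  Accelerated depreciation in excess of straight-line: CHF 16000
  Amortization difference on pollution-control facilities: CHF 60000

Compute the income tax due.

Ordinary income tax:
  CHF 105000 × 16% = CHF 16800
  CHF 152000 × 20% = CHF 30400
  CHF 220000 × 33% = CHF 72600
  CHF 15000 × 37% = CHF 5550
  → CHF 125350

Minimum tax:
  Adjusted income: CHF 492000 + CHF 142000 + CHF 16000 + CHF 60000 = CHF 710000
  Exemption: CHF 112000 − 20% × (CHF 710000 − CHF 433000) = CHF 112000 − CHF 55400 = CHF 56600
  Base: CHF 710000 − CHF 56600 = CHF 653400
  CHF 653400 × 16% = CHF 104544

CHF 125350 > CHF 104544, so the ordinary income tax governs.

CHF 125350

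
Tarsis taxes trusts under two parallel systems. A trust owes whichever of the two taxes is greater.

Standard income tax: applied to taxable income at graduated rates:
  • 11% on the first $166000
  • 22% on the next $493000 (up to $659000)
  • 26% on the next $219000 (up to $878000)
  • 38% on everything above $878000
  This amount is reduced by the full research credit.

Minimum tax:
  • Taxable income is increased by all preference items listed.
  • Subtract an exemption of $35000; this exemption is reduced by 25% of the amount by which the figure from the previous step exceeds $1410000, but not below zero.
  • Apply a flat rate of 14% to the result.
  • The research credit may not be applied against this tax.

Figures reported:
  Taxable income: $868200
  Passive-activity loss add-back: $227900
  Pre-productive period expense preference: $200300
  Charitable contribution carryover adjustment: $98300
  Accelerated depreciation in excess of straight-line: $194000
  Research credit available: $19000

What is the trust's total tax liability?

Minimum tax:
  Adjusted income: $868200 + $227900 + $200300 + $98300 + $194000 = $1588700
  Exemption: 25% × ($1588700 − $1410000) = $44675 ≥ $35000, so the exemption is fully phased out
  Base: $1588700 − $0 = $1588700
  $1588700 × 14% = $222418

Standard income tax:
  $166000 × 11% = $18260
  $493000 × 22% = $108460
  $209200 × 26% = $54392
  → $181112
  Less research credit $19000 → $162112

$222418 > $162112, so the minimum tax is the binding amount.

$222418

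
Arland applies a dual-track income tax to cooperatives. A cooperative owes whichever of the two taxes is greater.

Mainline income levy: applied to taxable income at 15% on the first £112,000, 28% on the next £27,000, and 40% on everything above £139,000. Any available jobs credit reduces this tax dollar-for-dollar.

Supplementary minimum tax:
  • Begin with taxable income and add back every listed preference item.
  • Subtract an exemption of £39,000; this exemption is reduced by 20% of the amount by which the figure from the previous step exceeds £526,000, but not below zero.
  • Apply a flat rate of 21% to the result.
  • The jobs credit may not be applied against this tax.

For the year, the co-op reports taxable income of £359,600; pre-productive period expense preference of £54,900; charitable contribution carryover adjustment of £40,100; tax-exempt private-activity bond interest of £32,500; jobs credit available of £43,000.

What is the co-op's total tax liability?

Mainline income levy:
  £112,000 × 15% = £16,800
  £27,000 × 28% = £7,560
  £220,600 × 40% = £88,240
  → £112,600
  Less jobs credit £43,000 → £69,600

Supplementary minimum tax:
  Adjusted income: £359,600 + £54,900 + £40,100 + £32,500 = £487,100
  Exemption: £487,100 ≤ £526,000, so full £39,000 applies
  Base: £487,100 − £39,000 = £448,100
  £448,100 × 21% = £94,101

£94,101 > £69,600, so the supplementary minimum tax is the binding amount.

£94,101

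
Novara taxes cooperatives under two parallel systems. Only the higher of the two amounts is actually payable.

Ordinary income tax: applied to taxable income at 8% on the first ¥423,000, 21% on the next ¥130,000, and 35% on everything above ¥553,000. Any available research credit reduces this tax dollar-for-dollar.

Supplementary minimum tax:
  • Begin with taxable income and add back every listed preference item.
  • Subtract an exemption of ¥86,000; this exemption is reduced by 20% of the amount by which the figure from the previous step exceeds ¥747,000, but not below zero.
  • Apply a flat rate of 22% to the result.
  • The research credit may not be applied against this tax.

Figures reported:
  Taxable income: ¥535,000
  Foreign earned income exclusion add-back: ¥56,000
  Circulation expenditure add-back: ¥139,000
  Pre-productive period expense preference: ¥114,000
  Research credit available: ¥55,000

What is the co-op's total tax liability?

¥171,028

Supplementary minimum tax:
  Adjusted income: ¥535,000 + ¥56,000 + ¥139,000 + ¥114,000 = ¥844,000
  Exemption: ¥86,000 − 20% × (¥844,000 − ¥747,000) = ¥86,000 − ¥19,400 = ¥66,600
  Base: ¥844,000 − ¥66,600 = ¥777,400
  ¥777,400 × 22% = ¥171,028

Ordinary income tax:
  ¥423,000 × 8% = ¥33,840
  ¥112,000 × 21% = ¥23,520
  → ¥57,360
  Less research credit ¥55,000 → ¥2,360

¥171,028 > ¥2,360, so the supplementary minimum tax is the binding amount.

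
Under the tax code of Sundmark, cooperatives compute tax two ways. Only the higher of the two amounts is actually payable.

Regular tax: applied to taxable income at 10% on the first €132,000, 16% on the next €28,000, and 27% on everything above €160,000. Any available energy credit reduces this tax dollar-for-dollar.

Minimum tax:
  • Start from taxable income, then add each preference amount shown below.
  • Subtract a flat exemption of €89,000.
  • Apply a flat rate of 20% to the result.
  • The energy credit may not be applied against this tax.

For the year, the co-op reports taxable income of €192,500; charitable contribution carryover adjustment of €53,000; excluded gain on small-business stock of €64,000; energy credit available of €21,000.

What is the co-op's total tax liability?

€44,100

Minimum tax:
  Adjusted income: €192,500 + €53,000 + €64,000 = €309,500
  Less exemption €89,000 → base €220,500
  €220,500 × 20% = €44,100

Regular tax:
  €132,000 × 10% = €13,200
  €28,000 × 16% = €4,480
  €32,500 × 27% = €8,775
  → €26,455
  Less energy credit €21,000 → €5,455

€44,100 > €5,455, so the minimum tax is the binding amount.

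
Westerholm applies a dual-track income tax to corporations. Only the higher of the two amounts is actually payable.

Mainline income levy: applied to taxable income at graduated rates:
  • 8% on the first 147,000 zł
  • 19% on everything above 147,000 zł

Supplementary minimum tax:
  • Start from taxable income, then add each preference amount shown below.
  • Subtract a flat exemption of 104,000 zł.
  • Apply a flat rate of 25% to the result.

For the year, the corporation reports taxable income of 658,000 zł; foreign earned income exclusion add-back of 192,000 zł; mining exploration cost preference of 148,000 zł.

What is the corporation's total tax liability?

Mainline income levy:
  147,000 zł × 8% = 11,760 zł
  511,000 zł × 19% = 97,090 zł
  → 108,850 zł

Supplementary minimum tax:
  Adjusted income: 658,000 zł + 192,000 zł + 148,000 zł = 998,000 zł
  Less exemption 104,000 zł → base 894,000 zł
  894,000 zł × 25% = 223,500 zł

223,500 zł > 108,850 zł, so the supplementary minimum tax is the binding amount.

223,500 zł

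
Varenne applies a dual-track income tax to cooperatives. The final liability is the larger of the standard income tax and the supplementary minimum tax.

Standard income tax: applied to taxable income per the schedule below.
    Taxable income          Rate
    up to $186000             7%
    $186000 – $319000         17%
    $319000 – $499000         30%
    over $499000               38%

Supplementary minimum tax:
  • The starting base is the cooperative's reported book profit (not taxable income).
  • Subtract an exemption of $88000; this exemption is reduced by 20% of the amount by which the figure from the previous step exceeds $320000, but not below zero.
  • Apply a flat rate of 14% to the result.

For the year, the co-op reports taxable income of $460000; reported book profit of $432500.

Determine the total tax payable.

$77930

Standard income tax:
  $186000 × 7% = $13020
  $133000 × 17% = $22610
  $141000 × 30% = $42300
  → $77930

Supplementary minimum tax:
  Base (reported book profit): $432500
  Exemption: $88000 − 20% × ($432500 − $320000) = $88000 − $22500 = $65500
  Base: $432500 − $65500 = $367000
  $367000 × 14% = $51380

$77930 > $51380, so the standard income tax governs.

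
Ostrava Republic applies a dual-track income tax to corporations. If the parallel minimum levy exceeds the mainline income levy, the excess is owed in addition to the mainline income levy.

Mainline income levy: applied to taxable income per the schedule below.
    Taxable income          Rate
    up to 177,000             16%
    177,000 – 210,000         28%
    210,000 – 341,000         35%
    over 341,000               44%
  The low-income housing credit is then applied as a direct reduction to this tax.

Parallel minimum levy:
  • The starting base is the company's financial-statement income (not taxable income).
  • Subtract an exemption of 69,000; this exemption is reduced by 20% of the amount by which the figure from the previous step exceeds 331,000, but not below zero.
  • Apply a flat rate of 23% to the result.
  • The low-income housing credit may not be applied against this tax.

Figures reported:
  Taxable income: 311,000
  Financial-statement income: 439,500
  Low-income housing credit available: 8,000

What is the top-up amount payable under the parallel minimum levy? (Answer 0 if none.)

25,296

Parallel minimum levy:
  Base (financial-statement income): 439,500
  Exemption: 69,000 − 20% × (439,500 − 331,000) = 69,000 − 21,700 = 47,300
  Base: 439,500 − 47,300 = 392,200
  392,200 × 23% = 90,206

Mainline income levy:
  177,000 × 16% = 28,320
  33,000 × 28% = 9,240
  101,000 × 35% = 35,350
  → 72,910
  Less low-income housing credit 8,000 → 64,910

Excess of parallel minimum levy over mainline income levy: 90,206 − 64,910 = 25,296.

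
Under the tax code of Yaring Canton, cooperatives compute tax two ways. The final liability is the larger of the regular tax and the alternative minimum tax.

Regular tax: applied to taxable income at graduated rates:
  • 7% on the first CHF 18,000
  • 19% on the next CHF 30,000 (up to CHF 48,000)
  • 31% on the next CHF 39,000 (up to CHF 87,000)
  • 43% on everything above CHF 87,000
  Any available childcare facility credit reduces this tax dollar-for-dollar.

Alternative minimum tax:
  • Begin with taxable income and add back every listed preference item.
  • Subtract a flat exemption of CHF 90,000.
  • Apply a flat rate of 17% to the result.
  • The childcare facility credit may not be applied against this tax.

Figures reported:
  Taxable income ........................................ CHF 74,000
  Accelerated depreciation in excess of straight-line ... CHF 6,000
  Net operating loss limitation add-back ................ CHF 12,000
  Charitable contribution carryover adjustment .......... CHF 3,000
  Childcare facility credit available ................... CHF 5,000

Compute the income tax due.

Alternative minimum tax:
  Adjusted income: CHF 74,000 + CHF 6,000 + CHF 12,000 + CHF 3,000 = CHF 95,000
  Less exemption CHF 90,000 → base CHF 5,000
  CHF 5,000 × 17% = CHF 850

Regular tax:
  CHF 18,000 × 7% = CHF 1,260
  CHF 30,000 × 19% = CHF 5,700
  CHF 26,000 × 31% = CHF 8,060
  → CHF 15,020
  Less childcare facility credit CHF 5,000 → CHF 10,020

CHF 10,020 > CHF 850, so the regular tax governs.

CHF 10,020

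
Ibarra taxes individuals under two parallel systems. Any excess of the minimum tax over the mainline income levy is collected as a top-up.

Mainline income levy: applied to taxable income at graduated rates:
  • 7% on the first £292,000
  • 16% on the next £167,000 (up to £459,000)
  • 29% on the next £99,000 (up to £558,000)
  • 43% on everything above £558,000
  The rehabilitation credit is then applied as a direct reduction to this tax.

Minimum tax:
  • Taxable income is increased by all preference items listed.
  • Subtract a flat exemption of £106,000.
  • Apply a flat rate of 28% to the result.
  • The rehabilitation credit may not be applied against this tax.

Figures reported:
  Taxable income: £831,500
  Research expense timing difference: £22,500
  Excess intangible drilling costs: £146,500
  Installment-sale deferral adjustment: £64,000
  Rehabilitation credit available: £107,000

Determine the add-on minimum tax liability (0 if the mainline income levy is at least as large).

Minimum tax:
  Adjusted income: £831,500 + £22,500 + £146,500 + £64,000 = £1,064,500
  Less exemption £106,000 → base £958,500
  £958,500 × 28% = £268,380

Mainline income levy:
  £292,000 × 7% = £20,440
  £167,000 × 16% = £26,720
  £99,000 × 29% = £28,710
  £273,500 × 43% = £117,605
  → £193,475
  Less rehabilitation credit £107,000 → £86,475

Excess of minimum tax over mainline income levy: £268,380 − £86,475 = £181,905.

£181,905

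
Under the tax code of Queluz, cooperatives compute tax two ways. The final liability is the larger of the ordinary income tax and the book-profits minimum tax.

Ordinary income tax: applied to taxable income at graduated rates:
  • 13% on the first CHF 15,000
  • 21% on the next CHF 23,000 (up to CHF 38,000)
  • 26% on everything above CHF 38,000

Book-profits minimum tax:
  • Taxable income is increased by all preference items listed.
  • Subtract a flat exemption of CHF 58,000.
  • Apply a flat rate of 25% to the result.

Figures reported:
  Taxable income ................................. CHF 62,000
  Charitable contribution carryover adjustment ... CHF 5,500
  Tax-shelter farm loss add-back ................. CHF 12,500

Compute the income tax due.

CHF 13,020

Book-profits minimum tax:
  Adjusted income: CHF 62,000 + CHF 5,500 + CHF 12,500 = CHF 80,000
  Less exemption CHF 58,000 → base CHF 22,000
  CHF 22,000 × 25% = CHF 5,500

Ordinary income tax:
  CHF 15,000 × 13% = CHF 1,950
  CHF 23,000 × 21% = CHF 4,830
  CHF 24,000 × 26% = CHF 6,240
  → CHF 13,020

CHF 13,020 > CHF 5,500, so the ordinary income tax governs.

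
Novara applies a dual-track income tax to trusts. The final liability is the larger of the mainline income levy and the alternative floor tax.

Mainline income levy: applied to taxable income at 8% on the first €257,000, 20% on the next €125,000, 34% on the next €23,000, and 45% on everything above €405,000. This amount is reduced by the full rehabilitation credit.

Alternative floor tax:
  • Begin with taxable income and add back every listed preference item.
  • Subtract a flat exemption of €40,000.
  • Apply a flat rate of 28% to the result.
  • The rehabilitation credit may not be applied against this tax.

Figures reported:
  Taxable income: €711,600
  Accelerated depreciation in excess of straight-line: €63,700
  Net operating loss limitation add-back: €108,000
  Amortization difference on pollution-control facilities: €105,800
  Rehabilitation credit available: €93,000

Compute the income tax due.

Mainline income levy:
  €257,000 × 8% = €20,560
  €125,000 × 20% = €25,000
  €23,000 × 34% = €7,820
  €306,600 × 45% = €137,970
  → €191,350
  Less rehabilitation credit €93,000 → €98,350

Alternative floor tax:
  Adjusted income: €711,600 + €63,700 + €108,000 + €105,800 = €989,100
  Less exemption €40,000 → base €949,100
  €949,100 × 28% = €265,748

€265,748 > €98,350, so the alternative floor tax is the binding amount.

€265,748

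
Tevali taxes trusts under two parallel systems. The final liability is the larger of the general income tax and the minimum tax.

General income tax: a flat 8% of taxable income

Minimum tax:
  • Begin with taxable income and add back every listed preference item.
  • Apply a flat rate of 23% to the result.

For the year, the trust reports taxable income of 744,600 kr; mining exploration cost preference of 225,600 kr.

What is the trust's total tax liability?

223,146 kr

Minimum tax:
  Adjusted income: 744,600 kr + 225,600 kr = 970,200 kr
  970,200 kr × 23% = 223,146 kr

General income tax:
  744,600 kr × 8% = 59,568 kr

223,146 kr > 59,568 kr, so the minimum tax is the binding amount.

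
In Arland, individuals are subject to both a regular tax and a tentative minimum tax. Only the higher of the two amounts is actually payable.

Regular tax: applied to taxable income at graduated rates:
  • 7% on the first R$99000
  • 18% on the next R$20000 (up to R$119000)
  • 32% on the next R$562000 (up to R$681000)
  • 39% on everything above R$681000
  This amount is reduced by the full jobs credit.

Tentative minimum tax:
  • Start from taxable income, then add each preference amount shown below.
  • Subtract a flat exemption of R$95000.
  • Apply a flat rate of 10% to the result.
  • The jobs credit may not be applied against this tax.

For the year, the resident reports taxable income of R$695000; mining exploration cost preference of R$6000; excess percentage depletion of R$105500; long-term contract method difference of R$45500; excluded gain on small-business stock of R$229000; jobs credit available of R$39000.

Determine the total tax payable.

Tentative minimum tax:
  Adjusted income: R$695000 + R$6000 + R$105500 + R$45500 + R$229000 = R$1081000
  Less exemption R$95000 → base R$986000
  R$986000 × 10% = R$98600

Regular tax:
  R$99000 × 7% = R$6930
  R$20000 × 18% = R$3600
  R$562000 × 32% = R$179840
  R$14000 × 39% = R$5460
  → R$195830
  Less jobs credit R$39000 → R$156830

R$156830 > R$98600, so the regular tax governs.

R$156830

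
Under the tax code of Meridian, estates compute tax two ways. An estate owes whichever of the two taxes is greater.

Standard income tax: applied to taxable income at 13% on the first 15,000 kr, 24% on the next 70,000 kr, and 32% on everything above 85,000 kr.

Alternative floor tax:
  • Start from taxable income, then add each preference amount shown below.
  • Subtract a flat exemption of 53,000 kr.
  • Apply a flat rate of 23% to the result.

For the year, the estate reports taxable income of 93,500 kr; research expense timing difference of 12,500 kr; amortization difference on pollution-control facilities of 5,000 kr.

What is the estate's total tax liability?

21,470 kr

Alternative floor tax:
  Adjusted income: 93,500 kr + 12,500 kr + 5,000 kr = 111,000 kr
  Less exemption 53,000 kr → base 58,000 kr
  58,000 kr × 23% = 13,340 kr

Standard income tax:
  15,000 kr × 13% = 1,950 kr
  70,000 kr × 24% = 16,800 kr
  8,500 kr × 32% = 2,720 kr
  → 21,470 kr

21,470 kr > 13,340 kr, so the standard income tax governs.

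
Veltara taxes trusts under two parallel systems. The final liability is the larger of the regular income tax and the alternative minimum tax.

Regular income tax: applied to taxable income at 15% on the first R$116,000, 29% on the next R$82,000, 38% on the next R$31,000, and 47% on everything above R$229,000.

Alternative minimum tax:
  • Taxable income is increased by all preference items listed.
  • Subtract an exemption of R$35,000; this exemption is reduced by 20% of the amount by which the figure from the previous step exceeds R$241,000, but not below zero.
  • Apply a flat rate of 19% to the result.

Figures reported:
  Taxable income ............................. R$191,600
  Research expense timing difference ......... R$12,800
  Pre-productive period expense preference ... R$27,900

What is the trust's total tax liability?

Regular income tax:
  R$116,000 × 15% = R$17,400
  R$75,600 × 29% = R$21,924
  → R$39,324

Alternative minimum tax:
  Adjusted income: R$191,600 + R$12,800 + R$27,900 = R$232,300
  Exemption: R$232,300 ≤ R$241,000, so full R$35,000 applies
  Base: R$232,300 − R$35,000 = R$197,300
  R$197,300 × 19% = R$37,487

R$39,324 > R$37,487, so the regular income tax governs.

R$39,324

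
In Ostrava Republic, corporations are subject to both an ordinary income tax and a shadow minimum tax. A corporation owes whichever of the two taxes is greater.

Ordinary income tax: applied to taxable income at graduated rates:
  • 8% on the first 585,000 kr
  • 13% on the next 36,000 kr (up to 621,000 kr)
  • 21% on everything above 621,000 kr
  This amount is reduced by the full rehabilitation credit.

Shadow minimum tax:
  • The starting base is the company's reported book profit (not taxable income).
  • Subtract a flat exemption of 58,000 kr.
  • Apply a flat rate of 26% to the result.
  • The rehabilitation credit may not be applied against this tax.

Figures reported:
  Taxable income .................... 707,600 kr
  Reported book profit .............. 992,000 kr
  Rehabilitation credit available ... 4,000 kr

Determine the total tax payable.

Ordinary income tax:
  585,000 kr × 8% = 46,800 kr
  36,000 kr × 13% = 4,680 kr
  86,600 kr × 21% = 18,186 kr
  → 69,666 kr
  Less rehabilitation credit 4,000 kr → 65,666 kr

Shadow minimum tax:
  Base (reported book profit): 992,000 kr
  Less exemption 58,000 kr → base 934,000 kr
  934,000 kr × 26% = 242,840 kr

242,840 kr > 65,666 kr, so the shadow minimum tax is the binding amount.

242,840 kr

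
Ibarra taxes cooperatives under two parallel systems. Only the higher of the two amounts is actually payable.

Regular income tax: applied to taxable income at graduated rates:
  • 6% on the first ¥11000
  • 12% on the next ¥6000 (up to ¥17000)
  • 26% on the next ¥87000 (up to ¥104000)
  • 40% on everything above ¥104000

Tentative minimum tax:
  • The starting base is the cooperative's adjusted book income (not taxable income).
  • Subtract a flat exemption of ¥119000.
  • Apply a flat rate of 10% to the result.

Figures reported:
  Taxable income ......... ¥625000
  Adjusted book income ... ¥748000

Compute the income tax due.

¥232400

Tentative minimum tax:
  Base (adjusted book income): ¥748000
  Less exemption ¥119000 → base ¥629000
  ¥629000 × 10% = ¥62900

Regular income tax:
  ¥11000 × 6% = ¥660
  ¥6000 × 12% = ¥720
  ¥87000 × 26% = ¥22620
  ¥521000 × 40% = ¥208400
  → ¥232400

¥232400 > ¥62900, so the regular income tax governs.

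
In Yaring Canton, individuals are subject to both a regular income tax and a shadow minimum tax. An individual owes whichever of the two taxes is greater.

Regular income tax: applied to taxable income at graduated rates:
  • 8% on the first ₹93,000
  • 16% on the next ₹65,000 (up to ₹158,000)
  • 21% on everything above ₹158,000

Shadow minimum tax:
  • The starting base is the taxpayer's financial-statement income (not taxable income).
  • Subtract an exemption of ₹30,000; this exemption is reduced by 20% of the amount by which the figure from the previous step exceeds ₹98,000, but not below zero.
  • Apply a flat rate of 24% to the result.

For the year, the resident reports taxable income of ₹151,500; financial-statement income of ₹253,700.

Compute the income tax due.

Shadow minimum tax:
  Base (financial-statement income): ₹253,700
  Exemption: 20% × (₹253,700 − ₹98,000) = ₹31,140 ≥ ₹30,000, so the exemption is fully phased out
  Base: ₹253,700 − ₹0 = ₹253,700
  ₹253,700 × 24% = ₹60,888

Regular income tax:
  ₹93,000 × 8% = ₹7,440
  ₹58,500 × 16% = ₹9,360
  → ₹16,800

₹60,888 > ₹16,800, so the shadow minimum tax is the binding amount.

₹60,888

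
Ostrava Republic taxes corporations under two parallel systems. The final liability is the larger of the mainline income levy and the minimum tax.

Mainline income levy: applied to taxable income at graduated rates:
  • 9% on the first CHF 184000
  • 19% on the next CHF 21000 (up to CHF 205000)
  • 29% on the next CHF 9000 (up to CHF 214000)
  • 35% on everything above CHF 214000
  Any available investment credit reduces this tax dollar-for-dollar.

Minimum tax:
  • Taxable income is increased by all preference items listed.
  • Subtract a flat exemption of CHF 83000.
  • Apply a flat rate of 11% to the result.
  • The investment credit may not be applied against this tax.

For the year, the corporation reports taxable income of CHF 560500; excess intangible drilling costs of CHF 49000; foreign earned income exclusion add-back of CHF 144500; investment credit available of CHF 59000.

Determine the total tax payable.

Mainline income levy:
  CHF 184000 × 9% = CHF 16560
  CHF 21000 × 19% = CHF 3990
  CHF 9000 × 29% = CHF 2610
  CHF 346500 × 35% = CHF 121275
  → CHF 144435
  Less investment credit CHF 59000 → CHF 85435

Minimum tax:
  Adjusted income: CHF 560500 + CHF 49000 + CHF 144500 = CHF 754000
  Less exemption CHF 83000 → base CHF 671000
  CHF 671000 × 11% = CHF 73810

CHF 85435 > CHF 73810, so the mainline income levy governs.

CHF 85435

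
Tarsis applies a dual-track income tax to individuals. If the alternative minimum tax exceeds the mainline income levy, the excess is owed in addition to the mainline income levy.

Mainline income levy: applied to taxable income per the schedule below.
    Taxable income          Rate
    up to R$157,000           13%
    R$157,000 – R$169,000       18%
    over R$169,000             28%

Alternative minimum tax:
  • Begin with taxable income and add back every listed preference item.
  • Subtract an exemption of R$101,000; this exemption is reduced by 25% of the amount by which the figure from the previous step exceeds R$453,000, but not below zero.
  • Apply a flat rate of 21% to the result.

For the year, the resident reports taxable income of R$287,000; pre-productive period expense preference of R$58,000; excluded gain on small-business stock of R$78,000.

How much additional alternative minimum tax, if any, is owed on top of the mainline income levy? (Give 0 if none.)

Mainline income levy:
  R$157,000 × 13% = R$20,410
  R$12,000 × 18% = R$2,160
  R$118,000 × 28% = R$33,040
  → R$55,610

Alternative minimum tax:
  Adjusted income: R$287,000 + R$58,000 + R$78,000 = R$423,000
  Exemption: R$423,000 ≤ R$453,000, so full R$101,000 applies
  Base: R$423,000 − R$101,000 = R$322,000
  R$322,000 × 21% = R$67,620

Excess of alternative minimum tax over mainline income levy: R$67,620 − R$55,610 = R$12,010.

R$12,010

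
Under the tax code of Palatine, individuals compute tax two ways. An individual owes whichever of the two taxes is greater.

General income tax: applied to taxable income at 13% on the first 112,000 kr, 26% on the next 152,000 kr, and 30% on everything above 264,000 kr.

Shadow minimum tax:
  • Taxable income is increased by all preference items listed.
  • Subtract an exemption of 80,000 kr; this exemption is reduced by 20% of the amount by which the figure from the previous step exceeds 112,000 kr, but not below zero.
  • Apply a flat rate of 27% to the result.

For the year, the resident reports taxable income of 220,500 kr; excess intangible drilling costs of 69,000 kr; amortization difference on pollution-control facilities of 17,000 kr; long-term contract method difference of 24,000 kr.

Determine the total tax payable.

79,434 kr

General income tax:
  112,000 kr × 13% = 14,560 kr
  108,500 kr × 26% = 28,210 kr
  → 42,770 kr

Shadow minimum tax:
  Adjusted income: 220,500 kr + 69,000 kr + 17,000 kr + 24,000 kr = 330,500 kr
  Exemption: 80,000 kr − 20% × (330,500 kr − 112,000 kr) = 80,000 kr − 43,700 kr = 36,300 kr
  Base: 330,500 kr − 36,300 kr = 294,200 kr
  294,200 kr × 27% = 79,434 kr

79,434 kr > 42,770 kr, so the shadow minimum tax is the binding amount.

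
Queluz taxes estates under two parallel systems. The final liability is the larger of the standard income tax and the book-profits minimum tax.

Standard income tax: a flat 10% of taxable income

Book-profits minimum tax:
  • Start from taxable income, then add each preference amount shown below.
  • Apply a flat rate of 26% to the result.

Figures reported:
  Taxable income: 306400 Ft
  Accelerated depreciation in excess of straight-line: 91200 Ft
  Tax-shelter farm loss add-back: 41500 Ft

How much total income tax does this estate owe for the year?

114166 Ft

Book-profits minimum tax:
  Adjusted income: 306400 Ft + 91200 Ft + 41500 Ft = 439100 Ft
  439100 Ft × 26% = 114166 Ft

Standard income tax:
  306400 Ft × 10% = 30640 Ft

114166 Ft > 30640 Ft, so the book-profits minimum tax is the binding amount.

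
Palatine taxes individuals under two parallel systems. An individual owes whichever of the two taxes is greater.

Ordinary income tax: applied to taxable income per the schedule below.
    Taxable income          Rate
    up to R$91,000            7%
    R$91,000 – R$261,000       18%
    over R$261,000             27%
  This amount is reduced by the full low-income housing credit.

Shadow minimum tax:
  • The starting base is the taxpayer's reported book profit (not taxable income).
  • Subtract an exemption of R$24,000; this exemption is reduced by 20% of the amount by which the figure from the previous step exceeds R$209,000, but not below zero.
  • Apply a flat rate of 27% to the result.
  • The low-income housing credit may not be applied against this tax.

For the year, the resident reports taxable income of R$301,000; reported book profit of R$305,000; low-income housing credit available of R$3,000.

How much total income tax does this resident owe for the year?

R$81,054

Ordinary income tax:
  R$91,000 × 7% = R$6,370
  R$170,000 × 18% = R$30,600
  R$40,000 × 27% = R$10,800
  → R$47,770
  Less low-income housing credit R$3,000 → R$44,770

Shadow minimum tax:
  Base (reported book profit): R$305,000
  Exemption: R$24,000 − 20% × (R$305,000 − R$209,000) = R$24,000 − R$19,200 = R$4,800
  Base: R$305,000 − R$4,800 = R$300,200
  R$300,200 × 27% = R$81,054

R$81,054 > R$44,770, so the shadow minimum tax is the binding amount.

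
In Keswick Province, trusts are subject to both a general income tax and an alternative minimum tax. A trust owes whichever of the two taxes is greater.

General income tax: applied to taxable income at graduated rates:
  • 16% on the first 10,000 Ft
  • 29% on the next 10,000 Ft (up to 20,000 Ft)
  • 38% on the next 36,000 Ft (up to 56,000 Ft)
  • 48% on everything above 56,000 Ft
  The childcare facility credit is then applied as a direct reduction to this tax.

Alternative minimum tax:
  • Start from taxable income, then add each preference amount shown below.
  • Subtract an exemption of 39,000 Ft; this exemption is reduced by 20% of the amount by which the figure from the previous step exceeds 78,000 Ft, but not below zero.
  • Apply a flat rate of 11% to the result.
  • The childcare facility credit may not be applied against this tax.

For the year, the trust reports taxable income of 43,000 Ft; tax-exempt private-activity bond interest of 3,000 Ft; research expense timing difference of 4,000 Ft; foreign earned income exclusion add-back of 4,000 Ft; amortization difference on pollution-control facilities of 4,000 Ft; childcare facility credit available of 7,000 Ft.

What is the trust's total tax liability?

General income tax:
  10,000 Ft × 16% = 1,600 Ft
  10,000 Ft × 29% = 2,900 Ft
  23,000 Ft × 38% = 8,740 Ft
  → 13,240 Ft
  Less childcare facility credit 7,000 Ft → 6,240 Ft

Alternative minimum tax:
  Adjusted income: 43,000 Ft + 3,000 Ft + 4,000 Ft + 4,000 Ft + 4,000 Ft = 58,000 Ft
  Exemption: 58,000 Ft ≤ 78,000 Ft, so full 39,000 Ft applies
  Base: 58,000 Ft − 39,000 Ft = 19,000 Ft
  19,000 Ft × 11% = 2,090 Ft

6,240 Ft > 2,090 Ft, so the general income tax governs.

6,240 Ft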